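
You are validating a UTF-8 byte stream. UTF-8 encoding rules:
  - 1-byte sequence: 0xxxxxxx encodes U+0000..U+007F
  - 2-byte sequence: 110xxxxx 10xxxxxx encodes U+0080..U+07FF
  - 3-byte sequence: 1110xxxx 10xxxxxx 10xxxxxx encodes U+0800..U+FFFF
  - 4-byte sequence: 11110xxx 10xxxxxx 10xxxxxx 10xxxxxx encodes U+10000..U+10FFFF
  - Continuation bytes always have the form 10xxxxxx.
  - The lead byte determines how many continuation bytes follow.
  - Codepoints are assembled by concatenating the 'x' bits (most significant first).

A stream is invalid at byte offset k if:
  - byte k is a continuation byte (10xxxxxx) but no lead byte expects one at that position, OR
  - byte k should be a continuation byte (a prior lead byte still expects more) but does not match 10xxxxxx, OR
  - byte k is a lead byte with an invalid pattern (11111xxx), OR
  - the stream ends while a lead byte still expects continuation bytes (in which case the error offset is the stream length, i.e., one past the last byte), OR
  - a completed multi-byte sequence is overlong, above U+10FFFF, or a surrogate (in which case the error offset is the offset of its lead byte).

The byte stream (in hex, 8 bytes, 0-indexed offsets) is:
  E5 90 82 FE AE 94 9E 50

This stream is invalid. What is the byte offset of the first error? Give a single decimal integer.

Answer: 3

Derivation:
Byte[0]=E5: 3-byte lead, need 2 cont bytes. acc=0x5
Byte[1]=90: continuation. acc=(acc<<6)|0x10=0x150
Byte[2]=82: continuation. acc=(acc<<6)|0x02=0x5402
Completed: cp=U+5402 (starts at byte 0)
Byte[3]=FE: INVALID lead byte (not 0xxx/110x/1110/11110)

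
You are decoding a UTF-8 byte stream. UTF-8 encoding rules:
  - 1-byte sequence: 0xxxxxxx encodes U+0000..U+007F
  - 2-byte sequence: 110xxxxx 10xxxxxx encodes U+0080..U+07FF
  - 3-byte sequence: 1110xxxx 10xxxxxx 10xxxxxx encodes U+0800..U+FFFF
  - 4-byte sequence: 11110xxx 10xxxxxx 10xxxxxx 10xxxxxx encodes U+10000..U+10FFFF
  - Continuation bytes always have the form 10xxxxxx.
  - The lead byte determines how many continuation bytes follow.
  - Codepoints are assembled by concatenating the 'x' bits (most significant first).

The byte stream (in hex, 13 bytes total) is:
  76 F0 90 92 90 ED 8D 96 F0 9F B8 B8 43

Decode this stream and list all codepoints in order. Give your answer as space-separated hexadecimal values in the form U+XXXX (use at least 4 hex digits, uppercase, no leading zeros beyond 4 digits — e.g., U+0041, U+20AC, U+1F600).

Answer: U+0076 U+10490 U+D356 U+1FE38 U+0043

Derivation:
Byte[0]=76: 1-byte ASCII. cp=U+0076
Byte[1]=F0: 4-byte lead, need 3 cont bytes. acc=0x0
Byte[2]=90: continuation. acc=(acc<<6)|0x10=0x10
Byte[3]=92: continuation. acc=(acc<<6)|0x12=0x412
Byte[4]=90: continuation. acc=(acc<<6)|0x10=0x10490
Completed: cp=U+10490 (starts at byte 1)
Byte[5]=ED: 3-byte lead, need 2 cont bytes. acc=0xD
Byte[6]=8D: continuation. acc=(acc<<6)|0x0D=0x34D
Byte[7]=96: continuation. acc=(acc<<6)|0x16=0xD356
Completed: cp=U+D356 (starts at byte 5)
Byte[8]=F0: 4-byte lead, need 3 cont bytes. acc=0x0
Byte[9]=9F: continuation. acc=(acc<<6)|0x1F=0x1F
Byte[10]=B8: continuation. acc=(acc<<6)|0x38=0x7F8
Byte[11]=B8: continuation. acc=(acc<<6)|0x38=0x1FE38
Completed: cp=U+1FE38 (starts at byte 8)
Byte[12]=43: 1-byte ASCII. cp=U+0043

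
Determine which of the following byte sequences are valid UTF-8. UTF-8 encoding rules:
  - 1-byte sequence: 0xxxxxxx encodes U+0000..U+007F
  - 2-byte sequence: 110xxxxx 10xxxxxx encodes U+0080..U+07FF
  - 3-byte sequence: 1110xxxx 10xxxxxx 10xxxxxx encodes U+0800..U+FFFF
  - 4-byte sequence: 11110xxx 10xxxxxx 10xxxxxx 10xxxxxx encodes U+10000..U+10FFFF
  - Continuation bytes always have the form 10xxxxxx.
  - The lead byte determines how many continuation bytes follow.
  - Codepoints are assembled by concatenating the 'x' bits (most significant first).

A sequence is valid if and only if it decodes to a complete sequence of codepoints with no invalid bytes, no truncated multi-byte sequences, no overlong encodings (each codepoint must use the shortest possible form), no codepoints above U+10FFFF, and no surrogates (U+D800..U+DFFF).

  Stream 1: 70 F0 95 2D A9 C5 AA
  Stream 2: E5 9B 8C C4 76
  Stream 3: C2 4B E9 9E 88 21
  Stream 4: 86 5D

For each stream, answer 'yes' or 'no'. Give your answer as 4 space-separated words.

Stream 1: error at byte offset 3. INVALID
Stream 2: error at byte offset 4. INVALID
Stream 3: error at byte offset 1. INVALID
Stream 4: error at byte offset 0. INVALID

Answer: no no no no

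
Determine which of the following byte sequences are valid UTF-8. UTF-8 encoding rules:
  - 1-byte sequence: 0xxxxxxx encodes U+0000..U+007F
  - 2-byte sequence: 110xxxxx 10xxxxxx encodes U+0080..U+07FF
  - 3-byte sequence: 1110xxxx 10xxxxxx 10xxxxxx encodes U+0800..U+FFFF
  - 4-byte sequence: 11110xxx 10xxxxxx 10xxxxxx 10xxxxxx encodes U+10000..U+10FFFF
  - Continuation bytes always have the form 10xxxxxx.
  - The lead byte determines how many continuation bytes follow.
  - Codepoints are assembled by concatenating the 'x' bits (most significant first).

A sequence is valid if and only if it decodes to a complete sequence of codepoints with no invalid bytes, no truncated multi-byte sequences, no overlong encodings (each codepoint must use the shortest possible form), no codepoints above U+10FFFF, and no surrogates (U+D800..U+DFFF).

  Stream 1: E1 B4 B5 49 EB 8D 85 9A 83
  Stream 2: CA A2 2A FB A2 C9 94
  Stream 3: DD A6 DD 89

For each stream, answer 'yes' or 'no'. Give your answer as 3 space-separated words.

Stream 1: error at byte offset 7. INVALID
Stream 2: error at byte offset 3. INVALID
Stream 3: decodes cleanly. VALID

Answer: no no yes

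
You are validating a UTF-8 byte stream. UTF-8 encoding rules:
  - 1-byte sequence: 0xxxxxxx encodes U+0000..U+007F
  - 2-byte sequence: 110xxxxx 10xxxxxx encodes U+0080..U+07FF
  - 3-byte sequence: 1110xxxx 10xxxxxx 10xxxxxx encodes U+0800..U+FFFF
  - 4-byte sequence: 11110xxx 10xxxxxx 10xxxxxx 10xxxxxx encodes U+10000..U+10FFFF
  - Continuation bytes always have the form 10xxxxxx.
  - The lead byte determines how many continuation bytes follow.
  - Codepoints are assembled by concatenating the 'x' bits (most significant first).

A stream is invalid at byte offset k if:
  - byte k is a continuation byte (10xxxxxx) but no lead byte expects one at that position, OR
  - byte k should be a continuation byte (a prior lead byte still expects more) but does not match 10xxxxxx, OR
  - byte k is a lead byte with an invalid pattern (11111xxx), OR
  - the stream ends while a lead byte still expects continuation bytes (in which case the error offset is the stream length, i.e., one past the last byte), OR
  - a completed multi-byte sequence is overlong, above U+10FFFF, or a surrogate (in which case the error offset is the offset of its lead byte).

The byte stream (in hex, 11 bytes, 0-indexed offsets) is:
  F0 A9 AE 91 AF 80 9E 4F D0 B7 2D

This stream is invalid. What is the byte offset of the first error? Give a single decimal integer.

Answer: 4

Derivation:
Byte[0]=F0: 4-byte lead, need 3 cont bytes. acc=0x0
Byte[1]=A9: continuation. acc=(acc<<6)|0x29=0x29
Byte[2]=AE: continuation. acc=(acc<<6)|0x2E=0xA6E
Byte[3]=91: continuation. acc=(acc<<6)|0x11=0x29B91
Completed: cp=U+29B91 (starts at byte 0)
Byte[4]=AF: INVALID lead byte (not 0xxx/110x/1110/11110)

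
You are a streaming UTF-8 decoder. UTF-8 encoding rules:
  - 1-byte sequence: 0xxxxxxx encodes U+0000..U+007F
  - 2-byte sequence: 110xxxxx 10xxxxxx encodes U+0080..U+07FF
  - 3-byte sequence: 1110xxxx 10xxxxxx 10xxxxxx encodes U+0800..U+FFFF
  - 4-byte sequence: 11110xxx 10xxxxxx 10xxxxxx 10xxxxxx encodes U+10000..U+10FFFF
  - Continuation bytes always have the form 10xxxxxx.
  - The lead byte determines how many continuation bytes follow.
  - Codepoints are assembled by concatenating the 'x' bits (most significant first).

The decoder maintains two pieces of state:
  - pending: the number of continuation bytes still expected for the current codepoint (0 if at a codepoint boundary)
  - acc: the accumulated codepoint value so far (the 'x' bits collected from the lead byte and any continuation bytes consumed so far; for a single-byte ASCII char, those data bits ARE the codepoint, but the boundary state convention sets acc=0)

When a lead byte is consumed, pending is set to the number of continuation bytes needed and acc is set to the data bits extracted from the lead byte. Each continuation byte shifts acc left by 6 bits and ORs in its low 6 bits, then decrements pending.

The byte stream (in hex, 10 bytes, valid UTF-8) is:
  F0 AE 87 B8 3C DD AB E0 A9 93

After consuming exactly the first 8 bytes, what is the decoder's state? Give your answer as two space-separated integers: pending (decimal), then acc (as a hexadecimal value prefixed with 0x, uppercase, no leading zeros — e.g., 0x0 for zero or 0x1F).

Answer: 2 0x0

Derivation:
Byte[0]=F0: 4-byte lead. pending=3, acc=0x0
Byte[1]=AE: continuation. acc=(acc<<6)|0x2E=0x2E, pending=2
Byte[2]=87: continuation. acc=(acc<<6)|0x07=0xB87, pending=1
Byte[3]=B8: continuation. acc=(acc<<6)|0x38=0x2E1F8, pending=0
Byte[4]=3C: 1-byte. pending=0, acc=0x0
Byte[5]=DD: 2-byte lead. pending=1, acc=0x1D
Byte[6]=AB: continuation. acc=(acc<<6)|0x2B=0x76B, pending=0
Byte[7]=E0: 3-byte lead. pending=2, acc=0x0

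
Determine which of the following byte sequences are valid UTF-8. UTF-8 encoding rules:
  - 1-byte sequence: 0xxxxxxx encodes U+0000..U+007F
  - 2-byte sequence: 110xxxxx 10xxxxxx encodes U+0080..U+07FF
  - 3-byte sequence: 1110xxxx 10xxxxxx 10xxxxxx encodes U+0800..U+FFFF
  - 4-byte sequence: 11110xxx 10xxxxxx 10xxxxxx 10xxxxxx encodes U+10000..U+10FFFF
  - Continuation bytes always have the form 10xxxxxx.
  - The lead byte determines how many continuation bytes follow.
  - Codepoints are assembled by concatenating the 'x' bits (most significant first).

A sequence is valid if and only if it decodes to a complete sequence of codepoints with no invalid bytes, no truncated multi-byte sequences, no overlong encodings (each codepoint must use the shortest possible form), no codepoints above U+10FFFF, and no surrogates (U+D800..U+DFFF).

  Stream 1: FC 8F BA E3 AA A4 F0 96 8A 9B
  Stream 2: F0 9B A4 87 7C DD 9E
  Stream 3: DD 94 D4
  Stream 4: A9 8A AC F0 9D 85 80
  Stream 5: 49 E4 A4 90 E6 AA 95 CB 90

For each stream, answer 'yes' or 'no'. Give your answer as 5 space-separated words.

Answer: no yes no no yes

Derivation:
Stream 1: error at byte offset 0. INVALID
Stream 2: decodes cleanly. VALID
Stream 3: error at byte offset 3. INVALID
Stream 4: error at byte offset 0. INVALID
Stream 5: decodes cleanly. VALID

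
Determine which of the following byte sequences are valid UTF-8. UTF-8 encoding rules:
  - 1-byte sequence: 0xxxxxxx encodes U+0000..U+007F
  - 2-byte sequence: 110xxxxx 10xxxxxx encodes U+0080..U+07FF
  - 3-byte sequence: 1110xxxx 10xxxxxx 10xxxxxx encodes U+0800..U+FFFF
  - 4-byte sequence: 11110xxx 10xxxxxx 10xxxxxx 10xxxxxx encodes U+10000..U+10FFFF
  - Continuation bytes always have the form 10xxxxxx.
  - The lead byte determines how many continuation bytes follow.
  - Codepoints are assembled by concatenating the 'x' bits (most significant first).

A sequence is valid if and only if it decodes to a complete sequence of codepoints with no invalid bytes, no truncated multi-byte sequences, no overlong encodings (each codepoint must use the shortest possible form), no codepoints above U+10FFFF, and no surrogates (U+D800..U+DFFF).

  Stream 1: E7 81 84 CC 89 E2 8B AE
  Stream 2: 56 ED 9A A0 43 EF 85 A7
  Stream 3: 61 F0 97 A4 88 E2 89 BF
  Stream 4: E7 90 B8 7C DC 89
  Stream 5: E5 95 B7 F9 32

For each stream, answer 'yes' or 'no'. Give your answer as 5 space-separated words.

Answer: yes yes yes yes no

Derivation:
Stream 1: decodes cleanly. VALID
Stream 2: decodes cleanly. VALID
Stream 3: decodes cleanly. VALID
Stream 4: decodes cleanly. VALID
Stream 5: error at byte offset 3. INVALID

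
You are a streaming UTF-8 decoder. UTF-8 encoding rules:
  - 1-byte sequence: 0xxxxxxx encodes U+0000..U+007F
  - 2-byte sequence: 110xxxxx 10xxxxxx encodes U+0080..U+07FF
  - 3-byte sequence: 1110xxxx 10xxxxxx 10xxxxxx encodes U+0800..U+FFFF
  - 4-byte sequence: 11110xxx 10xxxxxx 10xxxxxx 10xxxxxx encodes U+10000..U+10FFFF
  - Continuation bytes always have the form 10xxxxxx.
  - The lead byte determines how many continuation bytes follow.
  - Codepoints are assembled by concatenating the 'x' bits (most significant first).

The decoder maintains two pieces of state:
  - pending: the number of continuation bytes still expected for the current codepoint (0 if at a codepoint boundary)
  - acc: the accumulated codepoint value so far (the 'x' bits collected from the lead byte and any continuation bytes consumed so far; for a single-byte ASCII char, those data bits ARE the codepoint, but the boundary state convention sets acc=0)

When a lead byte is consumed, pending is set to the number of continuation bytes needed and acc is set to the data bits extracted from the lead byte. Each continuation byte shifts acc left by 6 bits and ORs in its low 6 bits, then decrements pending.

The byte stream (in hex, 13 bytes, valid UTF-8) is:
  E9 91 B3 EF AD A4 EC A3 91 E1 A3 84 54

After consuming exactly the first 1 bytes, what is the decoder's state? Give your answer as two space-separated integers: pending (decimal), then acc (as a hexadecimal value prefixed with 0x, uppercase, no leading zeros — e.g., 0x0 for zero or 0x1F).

Byte[0]=E9: 3-byte lead. pending=2, acc=0x9

Answer: 2 0x9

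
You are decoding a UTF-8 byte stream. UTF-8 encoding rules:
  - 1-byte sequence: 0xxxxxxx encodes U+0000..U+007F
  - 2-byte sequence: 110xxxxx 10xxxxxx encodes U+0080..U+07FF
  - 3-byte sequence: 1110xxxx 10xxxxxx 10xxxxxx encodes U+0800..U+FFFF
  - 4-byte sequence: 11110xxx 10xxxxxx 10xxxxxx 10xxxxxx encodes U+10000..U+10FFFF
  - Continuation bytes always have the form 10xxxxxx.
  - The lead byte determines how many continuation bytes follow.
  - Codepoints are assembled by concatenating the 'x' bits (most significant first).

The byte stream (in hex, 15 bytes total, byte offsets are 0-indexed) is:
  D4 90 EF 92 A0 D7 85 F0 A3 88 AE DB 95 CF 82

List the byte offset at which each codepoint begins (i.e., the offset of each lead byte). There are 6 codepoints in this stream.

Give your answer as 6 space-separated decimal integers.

Byte[0]=D4: 2-byte lead, need 1 cont bytes. acc=0x14
Byte[1]=90: continuation. acc=(acc<<6)|0x10=0x510
Completed: cp=U+0510 (starts at byte 0)
Byte[2]=EF: 3-byte lead, need 2 cont bytes. acc=0xF
Byte[3]=92: continuation. acc=(acc<<6)|0x12=0x3D2
Byte[4]=A0: continuation. acc=(acc<<6)|0x20=0xF4A0
Completed: cp=U+F4A0 (starts at byte 2)
Byte[5]=D7: 2-byte lead, need 1 cont bytes. acc=0x17
Byte[6]=85: continuation. acc=(acc<<6)|0x05=0x5C5
Completed: cp=U+05C5 (starts at byte 5)
Byte[7]=F0: 4-byte lead, need 3 cont bytes. acc=0x0
Byte[8]=A3: continuation. acc=(acc<<6)|0x23=0x23
Byte[9]=88: continuation. acc=(acc<<6)|0x08=0x8C8
Byte[10]=AE: continuation. acc=(acc<<6)|0x2E=0x2322E
Completed: cp=U+2322E (starts at byte 7)
Byte[11]=DB: 2-byte lead, need 1 cont bytes. acc=0x1B
Byte[12]=95: continuation. acc=(acc<<6)|0x15=0x6D5
Completed: cp=U+06D5 (starts at byte 11)
Byte[13]=CF: 2-byte lead, need 1 cont bytes. acc=0xF
Byte[14]=82: continuation. acc=(acc<<6)|0x02=0x3C2
Completed: cp=U+03C2 (starts at byte 13)

Answer: 0 2 5 7 11 13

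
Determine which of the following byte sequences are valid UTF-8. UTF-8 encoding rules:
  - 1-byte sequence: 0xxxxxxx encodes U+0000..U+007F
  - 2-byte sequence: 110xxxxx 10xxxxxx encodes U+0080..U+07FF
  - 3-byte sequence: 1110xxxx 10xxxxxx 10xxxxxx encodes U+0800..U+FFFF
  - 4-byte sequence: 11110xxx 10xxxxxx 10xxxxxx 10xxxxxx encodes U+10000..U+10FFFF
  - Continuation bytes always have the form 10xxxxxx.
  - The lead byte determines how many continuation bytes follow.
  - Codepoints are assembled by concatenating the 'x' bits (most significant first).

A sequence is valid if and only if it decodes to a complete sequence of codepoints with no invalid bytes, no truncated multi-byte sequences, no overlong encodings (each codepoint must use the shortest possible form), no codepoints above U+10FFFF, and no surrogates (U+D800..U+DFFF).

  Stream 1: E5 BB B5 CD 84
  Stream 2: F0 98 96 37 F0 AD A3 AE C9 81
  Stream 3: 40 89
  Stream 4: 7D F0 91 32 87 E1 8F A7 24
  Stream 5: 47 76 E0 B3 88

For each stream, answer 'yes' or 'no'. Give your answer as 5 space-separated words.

Stream 1: decodes cleanly. VALID
Stream 2: error at byte offset 3. INVALID
Stream 3: error at byte offset 1. INVALID
Stream 4: error at byte offset 3. INVALID
Stream 5: decodes cleanly. VALID

Answer: yes no no no yes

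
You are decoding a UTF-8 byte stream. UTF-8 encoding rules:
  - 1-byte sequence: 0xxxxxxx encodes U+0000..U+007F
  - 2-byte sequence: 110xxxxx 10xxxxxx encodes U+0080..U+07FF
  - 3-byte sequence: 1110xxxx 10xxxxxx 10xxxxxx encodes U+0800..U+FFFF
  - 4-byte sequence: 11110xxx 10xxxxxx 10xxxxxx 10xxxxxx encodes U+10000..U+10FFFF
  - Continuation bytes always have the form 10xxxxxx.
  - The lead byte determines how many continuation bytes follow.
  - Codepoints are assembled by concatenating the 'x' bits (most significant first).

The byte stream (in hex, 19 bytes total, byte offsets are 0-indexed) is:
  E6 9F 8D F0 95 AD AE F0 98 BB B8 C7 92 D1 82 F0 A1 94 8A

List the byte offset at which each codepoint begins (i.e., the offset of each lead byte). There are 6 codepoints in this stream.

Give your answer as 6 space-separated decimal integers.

Answer: 0 3 7 11 13 15

Derivation:
Byte[0]=E6: 3-byte lead, need 2 cont bytes. acc=0x6
Byte[1]=9F: continuation. acc=(acc<<6)|0x1F=0x19F
Byte[2]=8D: continuation. acc=(acc<<6)|0x0D=0x67CD
Completed: cp=U+67CD (starts at byte 0)
Byte[3]=F0: 4-byte lead, need 3 cont bytes. acc=0x0
Byte[4]=95: continuation. acc=(acc<<6)|0x15=0x15
Byte[5]=AD: continuation. acc=(acc<<6)|0x2D=0x56D
Byte[6]=AE: continuation. acc=(acc<<6)|0x2E=0x15B6E
Completed: cp=U+15B6E (starts at byte 3)
Byte[7]=F0: 4-byte lead, need 3 cont bytes. acc=0x0
Byte[8]=98: continuation. acc=(acc<<6)|0x18=0x18
Byte[9]=BB: continuation. acc=(acc<<6)|0x3B=0x63B
Byte[10]=B8: continuation. acc=(acc<<6)|0x38=0x18EF8
Completed: cp=U+18EF8 (starts at byte 7)
Byte[11]=C7: 2-byte lead, need 1 cont bytes. acc=0x7
Byte[12]=92: continuation. acc=(acc<<6)|0x12=0x1D2
Completed: cp=U+01D2 (starts at byte 11)
Byte[13]=D1: 2-byte lead, need 1 cont bytes. acc=0x11
Byte[14]=82: continuation. acc=(acc<<6)|0x02=0x442
Completed: cp=U+0442 (starts at byte 13)
Byte[15]=F0: 4-byte lead, need 3 cont bytes. acc=0x0
Byte[16]=A1: continuation. acc=(acc<<6)|0x21=0x21
Byte[17]=94: continuation. acc=(acc<<6)|0x14=0x854
Byte[18]=8A: continuation. acc=(acc<<6)|0x0A=0x2150A
Completed: cp=U+2150A (starts at byte 15)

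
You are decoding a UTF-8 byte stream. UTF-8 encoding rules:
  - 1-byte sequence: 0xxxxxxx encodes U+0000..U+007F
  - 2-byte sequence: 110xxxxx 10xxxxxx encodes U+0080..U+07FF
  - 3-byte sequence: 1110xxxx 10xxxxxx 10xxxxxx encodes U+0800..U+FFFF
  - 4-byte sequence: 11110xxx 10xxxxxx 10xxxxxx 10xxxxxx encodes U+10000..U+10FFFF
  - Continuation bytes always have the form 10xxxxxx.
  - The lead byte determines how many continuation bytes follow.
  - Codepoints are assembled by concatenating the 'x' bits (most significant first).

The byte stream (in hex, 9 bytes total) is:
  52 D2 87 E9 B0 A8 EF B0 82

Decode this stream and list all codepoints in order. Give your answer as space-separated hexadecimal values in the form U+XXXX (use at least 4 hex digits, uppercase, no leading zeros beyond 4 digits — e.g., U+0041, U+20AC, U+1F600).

Answer: U+0052 U+0487 U+9C28 U+FC02

Derivation:
Byte[0]=52: 1-byte ASCII. cp=U+0052
Byte[1]=D2: 2-byte lead, need 1 cont bytes. acc=0x12
Byte[2]=87: continuation. acc=(acc<<6)|0x07=0x487
Completed: cp=U+0487 (starts at byte 1)
Byte[3]=E9: 3-byte lead, need 2 cont bytes. acc=0x9
Byte[4]=B0: continuation. acc=(acc<<6)|0x30=0x270
Byte[5]=A8: continuation. acc=(acc<<6)|0x28=0x9C28
Completed: cp=U+9C28 (starts at byte 3)
Byte[6]=EF: 3-byte lead, need 2 cont bytes. acc=0xF
Byte[7]=B0: continuation. acc=(acc<<6)|0x30=0x3F0
Byte[8]=82: continuation. acc=(acc<<6)|0x02=0xFC02
Completed: cp=U+FC02 (starts at byte 6)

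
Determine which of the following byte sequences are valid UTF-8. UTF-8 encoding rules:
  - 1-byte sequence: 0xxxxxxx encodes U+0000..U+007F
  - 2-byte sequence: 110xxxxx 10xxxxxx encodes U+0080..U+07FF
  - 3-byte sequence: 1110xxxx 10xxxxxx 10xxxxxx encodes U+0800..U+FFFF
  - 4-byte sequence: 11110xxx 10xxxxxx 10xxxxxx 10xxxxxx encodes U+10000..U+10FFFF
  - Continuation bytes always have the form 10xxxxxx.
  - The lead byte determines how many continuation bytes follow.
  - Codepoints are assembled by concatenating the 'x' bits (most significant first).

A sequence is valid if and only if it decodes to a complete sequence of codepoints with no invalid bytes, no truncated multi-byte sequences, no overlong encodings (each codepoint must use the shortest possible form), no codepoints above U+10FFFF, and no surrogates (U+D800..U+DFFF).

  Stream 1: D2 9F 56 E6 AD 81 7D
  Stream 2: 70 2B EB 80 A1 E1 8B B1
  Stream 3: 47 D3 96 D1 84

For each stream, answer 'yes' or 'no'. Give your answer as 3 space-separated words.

Answer: yes yes yes

Derivation:
Stream 1: decodes cleanly. VALID
Stream 2: decodes cleanly. VALID
Stream 3: decodes cleanly. VALID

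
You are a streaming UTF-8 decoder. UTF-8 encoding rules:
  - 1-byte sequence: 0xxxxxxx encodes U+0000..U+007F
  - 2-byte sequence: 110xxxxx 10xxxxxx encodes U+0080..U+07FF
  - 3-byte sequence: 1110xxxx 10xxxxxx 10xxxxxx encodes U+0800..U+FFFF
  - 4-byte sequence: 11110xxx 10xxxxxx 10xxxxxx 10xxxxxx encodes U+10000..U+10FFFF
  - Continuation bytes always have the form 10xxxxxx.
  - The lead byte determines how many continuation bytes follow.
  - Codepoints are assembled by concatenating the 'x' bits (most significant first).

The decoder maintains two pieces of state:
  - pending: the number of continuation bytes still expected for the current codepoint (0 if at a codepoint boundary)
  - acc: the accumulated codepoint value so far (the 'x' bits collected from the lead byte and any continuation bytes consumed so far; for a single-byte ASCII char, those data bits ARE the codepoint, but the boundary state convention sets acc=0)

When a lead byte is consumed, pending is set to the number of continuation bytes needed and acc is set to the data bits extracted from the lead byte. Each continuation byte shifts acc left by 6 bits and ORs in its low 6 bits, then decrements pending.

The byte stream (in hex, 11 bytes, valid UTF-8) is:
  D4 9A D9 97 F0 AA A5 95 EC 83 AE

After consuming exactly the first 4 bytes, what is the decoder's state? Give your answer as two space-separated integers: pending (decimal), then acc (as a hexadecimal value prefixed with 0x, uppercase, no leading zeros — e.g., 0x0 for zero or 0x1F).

Byte[0]=D4: 2-byte lead. pending=1, acc=0x14
Byte[1]=9A: continuation. acc=(acc<<6)|0x1A=0x51A, pending=0
Byte[2]=D9: 2-byte lead. pending=1, acc=0x19
Byte[3]=97: continuation. acc=(acc<<6)|0x17=0x657, pending=0

Answer: 0 0x657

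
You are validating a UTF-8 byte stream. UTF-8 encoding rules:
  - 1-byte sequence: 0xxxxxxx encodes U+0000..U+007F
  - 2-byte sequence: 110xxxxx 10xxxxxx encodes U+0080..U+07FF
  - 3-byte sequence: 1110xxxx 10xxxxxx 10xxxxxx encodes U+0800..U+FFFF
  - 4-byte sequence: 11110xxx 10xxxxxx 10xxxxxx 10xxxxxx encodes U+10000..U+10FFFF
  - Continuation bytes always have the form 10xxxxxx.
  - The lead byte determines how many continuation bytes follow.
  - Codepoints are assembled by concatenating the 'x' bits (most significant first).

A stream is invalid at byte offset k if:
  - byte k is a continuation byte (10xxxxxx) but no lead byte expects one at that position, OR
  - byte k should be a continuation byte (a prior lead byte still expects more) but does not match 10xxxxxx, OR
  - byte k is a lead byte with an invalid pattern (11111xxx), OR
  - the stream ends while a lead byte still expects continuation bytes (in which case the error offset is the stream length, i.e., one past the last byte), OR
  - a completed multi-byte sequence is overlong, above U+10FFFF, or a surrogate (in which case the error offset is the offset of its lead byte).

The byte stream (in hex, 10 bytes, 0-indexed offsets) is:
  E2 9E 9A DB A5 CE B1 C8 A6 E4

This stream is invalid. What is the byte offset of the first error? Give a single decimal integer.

Answer: 10

Derivation:
Byte[0]=E2: 3-byte lead, need 2 cont bytes. acc=0x2
Byte[1]=9E: continuation. acc=(acc<<6)|0x1E=0x9E
Byte[2]=9A: continuation. acc=(acc<<6)|0x1A=0x279A
Completed: cp=U+279A (starts at byte 0)
Byte[3]=DB: 2-byte lead, need 1 cont bytes. acc=0x1B
Byte[4]=A5: continuation. acc=(acc<<6)|0x25=0x6E5
Completed: cp=U+06E5 (starts at byte 3)
Byte[5]=CE: 2-byte lead, need 1 cont bytes. acc=0xE
Byte[6]=B1: continuation. acc=(acc<<6)|0x31=0x3B1
Completed: cp=U+03B1 (starts at byte 5)
Byte[7]=C8: 2-byte lead, need 1 cont bytes. acc=0x8
Byte[8]=A6: continuation. acc=(acc<<6)|0x26=0x226
Completed: cp=U+0226 (starts at byte 7)
Byte[9]=E4: 3-byte lead, need 2 cont bytes. acc=0x4
Byte[10]: stream ended, expected continuation. INVALID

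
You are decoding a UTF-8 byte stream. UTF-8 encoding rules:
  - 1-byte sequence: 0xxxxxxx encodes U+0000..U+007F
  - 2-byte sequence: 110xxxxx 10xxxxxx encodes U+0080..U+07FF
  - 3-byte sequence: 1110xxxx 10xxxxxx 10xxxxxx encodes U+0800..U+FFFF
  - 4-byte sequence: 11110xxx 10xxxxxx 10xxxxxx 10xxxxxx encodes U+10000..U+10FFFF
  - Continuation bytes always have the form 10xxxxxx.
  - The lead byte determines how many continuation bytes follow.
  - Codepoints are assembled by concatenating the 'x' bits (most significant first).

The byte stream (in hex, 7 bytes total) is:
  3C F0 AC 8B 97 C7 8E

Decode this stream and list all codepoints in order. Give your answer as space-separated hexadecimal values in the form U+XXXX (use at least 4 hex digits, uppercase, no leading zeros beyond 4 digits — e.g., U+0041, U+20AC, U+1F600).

Answer: U+003C U+2C2D7 U+01CE

Derivation:
Byte[0]=3C: 1-byte ASCII. cp=U+003C
Byte[1]=F0: 4-byte lead, need 3 cont bytes. acc=0x0
Byte[2]=AC: continuation. acc=(acc<<6)|0x2C=0x2C
Byte[3]=8B: continuation. acc=(acc<<6)|0x0B=0xB0B
Byte[4]=97: continuation. acc=(acc<<6)|0x17=0x2C2D7
Completed: cp=U+2C2D7 (starts at byte 1)
Byte[5]=C7: 2-byte lead, need 1 cont bytes. acc=0x7
Byte[6]=8E: continuation. acc=(acc<<6)|0x0E=0x1CE
Completed: cp=U+01CE (starts at byte 5)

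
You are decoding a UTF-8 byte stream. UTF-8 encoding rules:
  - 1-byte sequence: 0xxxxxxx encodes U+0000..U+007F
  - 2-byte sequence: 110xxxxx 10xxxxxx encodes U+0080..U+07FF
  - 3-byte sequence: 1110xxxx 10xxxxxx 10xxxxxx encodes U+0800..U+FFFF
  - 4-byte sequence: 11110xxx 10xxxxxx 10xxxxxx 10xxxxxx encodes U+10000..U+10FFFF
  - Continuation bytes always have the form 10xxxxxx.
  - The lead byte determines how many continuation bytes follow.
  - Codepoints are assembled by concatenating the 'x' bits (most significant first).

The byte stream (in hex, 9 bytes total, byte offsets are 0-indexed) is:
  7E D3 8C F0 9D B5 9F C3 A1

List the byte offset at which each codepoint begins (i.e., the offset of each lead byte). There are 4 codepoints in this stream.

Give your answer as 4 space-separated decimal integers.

Answer: 0 1 3 7

Derivation:
Byte[0]=7E: 1-byte ASCII. cp=U+007E
Byte[1]=D3: 2-byte lead, need 1 cont bytes. acc=0x13
Byte[2]=8C: continuation. acc=(acc<<6)|0x0C=0x4CC
Completed: cp=U+04CC (starts at byte 1)
Byte[3]=F0: 4-byte lead, need 3 cont bytes. acc=0x0
Byte[4]=9D: continuation. acc=(acc<<6)|0x1D=0x1D
Byte[5]=B5: continuation. acc=(acc<<6)|0x35=0x775
Byte[6]=9F: continuation. acc=(acc<<6)|0x1F=0x1DD5F
Completed: cp=U+1DD5F (starts at byte 3)
Byte[7]=C3: 2-byte lead, need 1 cont bytes. acc=0x3
Byte[8]=A1: continuation. acc=(acc<<6)|0x21=0xE1
Completed: cp=U+00E1 (starts at byte 7)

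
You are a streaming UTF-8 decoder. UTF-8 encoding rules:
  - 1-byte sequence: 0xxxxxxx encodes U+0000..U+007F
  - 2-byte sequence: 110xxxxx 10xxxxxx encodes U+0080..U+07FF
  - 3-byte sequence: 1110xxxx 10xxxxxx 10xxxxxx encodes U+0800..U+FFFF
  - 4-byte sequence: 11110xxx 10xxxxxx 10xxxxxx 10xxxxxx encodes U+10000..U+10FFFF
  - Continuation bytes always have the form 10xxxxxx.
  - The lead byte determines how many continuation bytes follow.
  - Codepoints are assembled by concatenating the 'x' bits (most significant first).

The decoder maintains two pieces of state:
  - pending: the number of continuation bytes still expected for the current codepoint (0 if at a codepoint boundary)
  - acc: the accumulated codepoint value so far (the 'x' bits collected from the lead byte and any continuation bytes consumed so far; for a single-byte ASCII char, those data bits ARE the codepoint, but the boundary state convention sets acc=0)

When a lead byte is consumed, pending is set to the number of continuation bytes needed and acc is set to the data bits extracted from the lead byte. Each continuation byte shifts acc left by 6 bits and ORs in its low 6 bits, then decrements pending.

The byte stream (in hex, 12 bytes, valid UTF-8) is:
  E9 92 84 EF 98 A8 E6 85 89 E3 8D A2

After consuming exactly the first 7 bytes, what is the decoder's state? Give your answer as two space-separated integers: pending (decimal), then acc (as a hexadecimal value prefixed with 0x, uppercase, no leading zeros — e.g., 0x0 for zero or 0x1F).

Answer: 2 0x6

Derivation:
Byte[0]=E9: 3-byte lead. pending=2, acc=0x9
Byte[1]=92: continuation. acc=(acc<<6)|0x12=0x252, pending=1
Byte[2]=84: continuation. acc=(acc<<6)|0x04=0x9484, pending=0
Byte[3]=EF: 3-byte lead. pending=2, acc=0xF
Byte[4]=98: continuation. acc=(acc<<6)|0x18=0x3D8, pending=1
Byte[5]=A8: continuation. acc=(acc<<6)|0x28=0xF628, pending=0
Byte[6]=E6: 3-byte lead. pending=2, acc=0x6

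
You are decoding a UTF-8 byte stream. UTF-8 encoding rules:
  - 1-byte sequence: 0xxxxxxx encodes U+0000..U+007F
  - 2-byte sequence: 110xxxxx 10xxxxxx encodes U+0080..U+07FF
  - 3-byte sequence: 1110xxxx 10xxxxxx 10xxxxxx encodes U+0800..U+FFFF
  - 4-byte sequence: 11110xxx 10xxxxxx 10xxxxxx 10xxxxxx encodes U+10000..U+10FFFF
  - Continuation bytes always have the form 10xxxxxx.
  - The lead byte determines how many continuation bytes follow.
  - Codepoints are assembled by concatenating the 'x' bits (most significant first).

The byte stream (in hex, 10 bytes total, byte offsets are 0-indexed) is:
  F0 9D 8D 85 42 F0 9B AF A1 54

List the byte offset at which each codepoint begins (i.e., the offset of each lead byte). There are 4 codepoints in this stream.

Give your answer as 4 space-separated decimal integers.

Answer: 0 4 5 9

Derivation:
Byte[0]=F0: 4-byte lead, need 3 cont bytes. acc=0x0
Byte[1]=9D: continuation. acc=(acc<<6)|0x1D=0x1D
Byte[2]=8D: continuation. acc=(acc<<6)|0x0D=0x74D
Byte[3]=85: continuation. acc=(acc<<6)|0x05=0x1D345
Completed: cp=U+1D345 (starts at byte 0)
Byte[4]=42: 1-byte ASCII. cp=U+0042
Byte[5]=F0: 4-byte lead, need 3 cont bytes. acc=0x0
Byte[6]=9B: continuation. acc=(acc<<6)|0x1B=0x1B
Byte[7]=AF: continuation. acc=(acc<<6)|0x2F=0x6EF
Byte[8]=A1: continuation. acc=(acc<<6)|0x21=0x1BBE1
Completed: cp=U+1BBE1 (starts at byte 5)
Byte[9]=54: 1-byte ASCII. cp=U+0054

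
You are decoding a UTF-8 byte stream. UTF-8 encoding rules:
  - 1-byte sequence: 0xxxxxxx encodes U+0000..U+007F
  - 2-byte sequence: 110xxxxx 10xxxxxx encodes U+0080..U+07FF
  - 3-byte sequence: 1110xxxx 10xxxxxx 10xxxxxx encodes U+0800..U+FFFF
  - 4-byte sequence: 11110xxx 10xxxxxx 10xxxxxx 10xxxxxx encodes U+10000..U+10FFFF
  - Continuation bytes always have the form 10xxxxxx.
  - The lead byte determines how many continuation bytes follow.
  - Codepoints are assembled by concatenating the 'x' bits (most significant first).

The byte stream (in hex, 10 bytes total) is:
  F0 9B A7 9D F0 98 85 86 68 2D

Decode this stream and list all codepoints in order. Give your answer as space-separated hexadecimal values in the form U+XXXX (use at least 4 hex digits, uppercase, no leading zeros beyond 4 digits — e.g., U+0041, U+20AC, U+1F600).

Answer: U+1B9DD U+18146 U+0068 U+002D

Derivation:
Byte[0]=F0: 4-byte lead, need 3 cont bytes. acc=0x0
Byte[1]=9B: continuation. acc=(acc<<6)|0x1B=0x1B
Byte[2]=A7: continuation. acc=(acc<<6)|0x27=0x6E7
Byte[3]=9D: continuation. acc=(acc<<6)|0x1D=0x1B9DD
Completed: cp=U+1B9DD (starts at byte 0)
Byte[4]=F0: 4-byte lead, need 3 cont bytes. acc=0x0
Byte[5]=98: continuation. acc=(acc<<6)|0x18=0x18
Byte[6]=85: continuation. acc=(acc<<6)|0x05=0x605
Byte[7]=86: continuation. acc=(acc<<6)|0x06=0x18146
Completed: cp=U+18146 (starts at byte 4)
Byte[8]=68: 1-byte ASCII. cp=U+0068
Byte[9]=2D: 1-byte ASCII. cp=U+002D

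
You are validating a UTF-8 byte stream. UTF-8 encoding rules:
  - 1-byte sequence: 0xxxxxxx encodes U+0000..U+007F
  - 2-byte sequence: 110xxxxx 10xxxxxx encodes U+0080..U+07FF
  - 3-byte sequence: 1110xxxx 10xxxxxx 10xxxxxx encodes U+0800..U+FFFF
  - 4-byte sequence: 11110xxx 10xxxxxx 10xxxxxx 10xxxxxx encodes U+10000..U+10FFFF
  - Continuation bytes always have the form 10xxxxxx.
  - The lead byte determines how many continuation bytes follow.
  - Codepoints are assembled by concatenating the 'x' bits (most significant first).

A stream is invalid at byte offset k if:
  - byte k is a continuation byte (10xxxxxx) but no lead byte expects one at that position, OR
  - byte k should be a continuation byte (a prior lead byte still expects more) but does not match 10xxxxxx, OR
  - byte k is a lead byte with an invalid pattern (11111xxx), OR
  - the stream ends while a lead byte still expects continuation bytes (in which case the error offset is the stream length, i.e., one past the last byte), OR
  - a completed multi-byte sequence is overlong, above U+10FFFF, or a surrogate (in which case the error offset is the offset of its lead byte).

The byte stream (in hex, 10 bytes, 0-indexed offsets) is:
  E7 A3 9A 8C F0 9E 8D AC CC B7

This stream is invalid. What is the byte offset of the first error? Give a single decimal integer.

Answer: 3

Derivation:
Byte[0]=E7: 3-byte lead, need 2 cont bytes. acc=0x7
Byte[1]=A3: continuation. acc=(acc<<6)|0x23=0x1E3
Byte[2]=9A: continuation. acc=(acc<<6)|0x1A=0x78DA
Completed: cp=U+78DA (starts at byte 0)
Byte[3]=8C: INVALID lead byte (not 0xxx/110x/1110/11110)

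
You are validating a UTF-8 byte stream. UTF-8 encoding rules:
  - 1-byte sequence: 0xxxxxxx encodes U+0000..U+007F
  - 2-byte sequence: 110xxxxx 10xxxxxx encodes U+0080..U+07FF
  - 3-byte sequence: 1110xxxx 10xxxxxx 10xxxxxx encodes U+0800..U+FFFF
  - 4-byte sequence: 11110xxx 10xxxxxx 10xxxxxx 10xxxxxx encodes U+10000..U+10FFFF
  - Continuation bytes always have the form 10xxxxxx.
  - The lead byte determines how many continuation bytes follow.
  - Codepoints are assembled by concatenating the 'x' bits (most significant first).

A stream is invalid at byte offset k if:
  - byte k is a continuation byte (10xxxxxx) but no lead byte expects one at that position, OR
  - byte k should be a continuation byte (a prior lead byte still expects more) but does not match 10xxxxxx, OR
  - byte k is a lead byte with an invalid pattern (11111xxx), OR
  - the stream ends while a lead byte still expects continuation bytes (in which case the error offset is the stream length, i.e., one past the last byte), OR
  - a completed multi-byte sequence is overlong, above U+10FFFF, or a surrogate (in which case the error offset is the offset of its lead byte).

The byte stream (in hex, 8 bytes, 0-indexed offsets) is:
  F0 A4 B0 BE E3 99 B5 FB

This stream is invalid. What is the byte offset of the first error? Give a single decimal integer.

Answer: 7

Derivation:
Byte[0]=F0: 4-byte lead, need 3 cont bytes. acc=0x0
Byte[1]=A4: continuation. acc=(acc<<6)|0x24=0x24
Byte[2]=B0: continuation. acc=(acc<<6)|0x30=0x930
Byte[3]=BE: continuation. acc=(acc<<6)|0x3E=0x24C3E
Completed: cp=U+24C3E (starts at byte 0)
Byte[4]=E3: 3-byte lead, need 2 cont bytes. acc=0x3
Byte[5]=99: continuation. acc=(acc<<6)|0x19=0xD9
Byte[6]=B5: continuation. acc=(acc<<6)|0x35=0x3675
Completed: cp=U+3675 (starts at byte 4)
Byte[7]=FB: INVALID lead byte (not 0xxx/110x/1110/11110)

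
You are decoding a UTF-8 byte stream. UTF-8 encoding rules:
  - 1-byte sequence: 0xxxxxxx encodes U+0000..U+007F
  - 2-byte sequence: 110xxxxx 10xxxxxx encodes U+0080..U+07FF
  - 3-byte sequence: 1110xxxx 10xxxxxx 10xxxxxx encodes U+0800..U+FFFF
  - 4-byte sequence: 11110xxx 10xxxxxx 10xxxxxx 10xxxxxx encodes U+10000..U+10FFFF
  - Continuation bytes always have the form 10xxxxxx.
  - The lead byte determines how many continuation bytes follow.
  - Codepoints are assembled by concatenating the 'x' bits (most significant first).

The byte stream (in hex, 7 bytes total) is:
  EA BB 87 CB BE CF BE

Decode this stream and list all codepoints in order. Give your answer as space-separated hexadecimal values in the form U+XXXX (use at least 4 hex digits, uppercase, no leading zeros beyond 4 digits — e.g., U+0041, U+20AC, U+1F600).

Answer: U+AEC7 U+02FE U+03FE

Derivation:
Byte[0]=EA: 3-byte lead, need 2 cont bytes. acc=0xA
Byte[1]=BB: continuation. acc=(acc<<6)|0x3B=0x2BB
Byte[2]=87: continuation. acc=(acc<<6)|0x07=0xAEC7
Completed: cp=U+AEC7 (starts at byte 0)
Byte[3]=CB: 2-byte lead, need 1 cont bytes. acc=0xB
Byte[4]=BE: continuation. acc=(acc<<6)|0x3E=0x2FE
Completed: cp=U+02FE (starts at byte 3)
Byte[5]=CF: 2-byte lead, need 1 cont bytes. acc=0xF
Byte[6]=BE: continuation. acc=(acc<<6)|0x3E=0x3FE
Completed: cp=U+03FE (starts at byte 5)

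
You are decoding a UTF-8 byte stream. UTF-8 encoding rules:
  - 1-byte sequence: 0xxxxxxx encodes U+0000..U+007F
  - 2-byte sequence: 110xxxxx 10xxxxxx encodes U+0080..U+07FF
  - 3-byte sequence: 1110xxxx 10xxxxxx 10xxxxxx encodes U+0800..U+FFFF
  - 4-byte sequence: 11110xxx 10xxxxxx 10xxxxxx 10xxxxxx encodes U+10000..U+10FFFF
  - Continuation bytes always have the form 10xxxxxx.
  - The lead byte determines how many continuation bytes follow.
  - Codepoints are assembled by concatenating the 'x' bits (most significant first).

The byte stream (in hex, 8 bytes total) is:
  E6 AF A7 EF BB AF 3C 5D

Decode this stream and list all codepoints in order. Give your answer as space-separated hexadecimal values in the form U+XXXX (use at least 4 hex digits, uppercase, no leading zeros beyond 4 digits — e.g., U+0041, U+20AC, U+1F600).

Byte[0]=E6: 3-byte lead, need 2 cont bytes. acc=0x6
Byte[1]=AF: continuation. acc=(acc<<6)|0x2F=0x1AF
Byte[2]=A7: continuation. acc=(acc<<6)|0x27=0x6BE7
Completed: cp=U+6BE7 (starts at byte 0)
Byte[3]=EF: 3-byte lead, need 2 cont bytes. acc=0xF
Byte[4]=BB: continuation. acc=(acc<<6)|0x3B=0x3FB
Byte[5]=AF: continuation. acc=(acc<<6)|0x2F=0xFEEF
Completed: cp=U+FEEF (starts at byte 3)
Byte[6]=3C: 1-byte ASCII. cp=U+003C
Byte[7]=5D: 1-byte ASCII. cp=U+005D

Answer: U+6BE7 U+FEEF U+003C U+005D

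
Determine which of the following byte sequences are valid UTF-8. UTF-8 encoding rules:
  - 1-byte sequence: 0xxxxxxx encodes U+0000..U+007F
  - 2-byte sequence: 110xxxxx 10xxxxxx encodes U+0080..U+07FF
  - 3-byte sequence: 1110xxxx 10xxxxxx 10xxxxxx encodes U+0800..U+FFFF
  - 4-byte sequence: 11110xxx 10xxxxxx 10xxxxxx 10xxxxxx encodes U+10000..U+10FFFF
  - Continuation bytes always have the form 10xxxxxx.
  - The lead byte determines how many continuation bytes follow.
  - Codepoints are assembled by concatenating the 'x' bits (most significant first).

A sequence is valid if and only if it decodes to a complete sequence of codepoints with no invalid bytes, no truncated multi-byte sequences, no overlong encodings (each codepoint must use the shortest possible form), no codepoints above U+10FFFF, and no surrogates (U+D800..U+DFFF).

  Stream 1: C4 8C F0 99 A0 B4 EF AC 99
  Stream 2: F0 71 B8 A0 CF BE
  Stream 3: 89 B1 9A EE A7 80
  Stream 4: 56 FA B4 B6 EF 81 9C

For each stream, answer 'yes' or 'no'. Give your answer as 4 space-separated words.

Stream 1: decodes cleanly. VALID
Stream 2: error at byte offset 1. INVALID
Stream 3: error at byte offset 0. INVALID
Stream 4: error at byte offset 1. INVALID

Answer: yes no no no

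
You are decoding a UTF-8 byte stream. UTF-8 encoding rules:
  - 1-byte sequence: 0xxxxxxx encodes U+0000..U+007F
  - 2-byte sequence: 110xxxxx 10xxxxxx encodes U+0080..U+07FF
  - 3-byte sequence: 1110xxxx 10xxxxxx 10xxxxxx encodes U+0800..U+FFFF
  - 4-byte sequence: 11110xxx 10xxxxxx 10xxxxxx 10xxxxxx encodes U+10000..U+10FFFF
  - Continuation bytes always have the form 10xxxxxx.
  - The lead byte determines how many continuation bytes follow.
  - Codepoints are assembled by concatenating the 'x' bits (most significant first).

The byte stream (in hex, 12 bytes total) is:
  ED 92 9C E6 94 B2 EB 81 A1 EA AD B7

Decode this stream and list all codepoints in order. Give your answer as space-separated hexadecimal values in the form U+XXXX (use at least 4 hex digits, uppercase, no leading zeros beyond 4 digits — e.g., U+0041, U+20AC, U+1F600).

Byte[0]=ED: 3-byte lead, need 2 cont bytes. acc=0xD
Byte[1]=92: continuation. acc=(acc<<6)|0x12=0x352
Byte[2]=9C: continuation. acc=(acc<<6)|0x1C=0xD49C
Completed: cp=U+D49C (starts at byte 0)
Byte[3]=E6: 3-byte lead, need 2 cont bytes. acc=0x6
Byte[4]=94: continuation. acc=(acc<<6)|0x14=0x194
Byte[5]=B2: continuation. acc=(acc<<6)|0x32=0x6532
Completed: cp=U+6532 (starts at byte 3)
Byte[6]=EB: 3-byte lead, need 2 cont bytes. acc=0xB
Byte[7]=81: continuation. acc=(acc<<6)|0x01=0x2C1
Byte[8]=A1: continuation. acc=(acc<<6)|0x21=0xB061
Completed: cp=U+B061 (starts at byte 6)
Byte[9]=EA: 3-byte lead, need 2 cont bytes. acc=0xA
Byte[10]=AD: continuation. acc=(acc<<6)|0x2D=0x2AD
Byte[11]=B7: continuation. acc=(acc<<6)|0x37=0xAB77
Completed: cp=U+AB77 (starts at byte 9)

Answer: U+D49C U+6532 U+B061 U+AB77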